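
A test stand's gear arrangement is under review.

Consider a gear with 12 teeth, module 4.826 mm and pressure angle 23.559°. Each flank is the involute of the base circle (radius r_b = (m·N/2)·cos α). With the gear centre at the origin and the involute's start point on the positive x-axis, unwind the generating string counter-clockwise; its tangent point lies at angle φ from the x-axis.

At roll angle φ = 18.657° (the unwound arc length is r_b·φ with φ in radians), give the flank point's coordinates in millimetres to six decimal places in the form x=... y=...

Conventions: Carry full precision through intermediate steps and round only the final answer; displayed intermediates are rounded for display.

class = single-mesh tooth geometry [base-circle involute, m = 4.826, 12T]
pitch radius r_p = m·N/2 = 4.826·12/2 = 28.956000
base radius r_b = r_p·cos α = 28.956000·cos 23.559° = 26.542488
roll angle φ = 18.657° = 0.32562608 rad
x = r_b·(cos φ + φ·sin φ) = 27.912586
y = r_b·(sin φ − φ·cos φ) = 0.302250

x=27.912586 y=0.302250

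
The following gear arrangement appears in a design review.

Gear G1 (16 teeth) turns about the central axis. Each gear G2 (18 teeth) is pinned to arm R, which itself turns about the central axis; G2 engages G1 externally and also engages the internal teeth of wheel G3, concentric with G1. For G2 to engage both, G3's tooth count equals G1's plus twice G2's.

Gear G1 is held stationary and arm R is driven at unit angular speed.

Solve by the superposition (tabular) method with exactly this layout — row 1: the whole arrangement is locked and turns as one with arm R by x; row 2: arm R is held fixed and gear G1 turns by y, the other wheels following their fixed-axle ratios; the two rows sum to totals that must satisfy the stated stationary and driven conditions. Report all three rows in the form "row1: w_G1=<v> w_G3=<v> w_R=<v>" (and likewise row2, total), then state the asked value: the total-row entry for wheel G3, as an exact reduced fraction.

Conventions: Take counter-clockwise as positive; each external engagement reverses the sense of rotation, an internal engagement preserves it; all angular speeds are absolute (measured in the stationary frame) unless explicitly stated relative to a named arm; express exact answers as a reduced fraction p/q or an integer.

planetary set (16T centre, 18T on arm, 52T internal) — Willis relation
row 1 — lock + rotate with arm: ω_sun = ω_ring = ω_arm = x
row 2 (arm held, sun turns y): ω_ring = −(16/52)·y, ω_arm = 0
boundary: total ω_sun = x + y = 0 and total ω_arm = x = 1  ⇒  y = -1, x = 1
row 2 ring = −(16/52)·(-1) = 4/13
totals (row 1 + row 2): sun 1 + (-1) = 0, ring 1 + 4/13 = 17/13, arm 1 + 0 = 1
asked cell (total, ring) = 17/13

row1: w_G1=1 w_G3=1 w_R=1
row2: w_G1=-1 w_G3=4/13 w_R=0
total: w_G1=0 w_G3=17/13 w_R=1
asked value: 17/13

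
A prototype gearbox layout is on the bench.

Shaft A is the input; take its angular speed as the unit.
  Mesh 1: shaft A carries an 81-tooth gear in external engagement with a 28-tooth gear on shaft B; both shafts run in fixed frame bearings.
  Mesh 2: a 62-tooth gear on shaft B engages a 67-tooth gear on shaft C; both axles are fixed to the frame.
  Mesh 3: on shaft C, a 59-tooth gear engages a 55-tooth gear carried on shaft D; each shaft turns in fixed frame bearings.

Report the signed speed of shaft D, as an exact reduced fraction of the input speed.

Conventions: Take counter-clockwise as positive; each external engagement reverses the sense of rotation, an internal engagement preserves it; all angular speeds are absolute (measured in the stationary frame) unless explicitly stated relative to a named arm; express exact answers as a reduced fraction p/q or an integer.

-148149/51590

3-mesh fixed-axis compound train (all bearings frame-fixed)
mesh 1 [81T→28T]: |ω|/ω_in = 1×81/28 = 81/28, sense flips to −
mesh 2 [62T→67T]: |ω|/ω_in = (81/28)×62/67 = 2511/938, sense flips to +
mesh 3 [59T→55T]: |ω|/ω_in = (2511/938)×59/55 = 148149/51590, sense flips to −
signed output speed (× input speed) = -148149/51590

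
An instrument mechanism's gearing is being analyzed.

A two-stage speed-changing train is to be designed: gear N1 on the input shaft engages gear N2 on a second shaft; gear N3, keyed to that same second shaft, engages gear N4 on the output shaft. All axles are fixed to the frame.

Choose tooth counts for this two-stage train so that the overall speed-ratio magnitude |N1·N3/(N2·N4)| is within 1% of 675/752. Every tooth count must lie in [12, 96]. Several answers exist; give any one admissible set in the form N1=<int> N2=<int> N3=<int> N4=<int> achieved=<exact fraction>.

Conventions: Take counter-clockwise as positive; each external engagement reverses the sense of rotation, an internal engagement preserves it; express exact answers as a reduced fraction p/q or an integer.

N1=15 N2=16 N3=45 N4=47 achieved=675/752

topology: fixed-axis compound train — 2 stages, target 675/752
target = 675/752 in lowest terms: an exact hit needs N1·N3 = k·675 and N2·N4 = k·752 for one integer k, every count in [12, 96]; additionally prefer no 1:1 stage (N1 ≠ N2, N3 ≠ N4)
k = 1: N1·N3 = 675 = 15·45, N2·N4 = 752 = 16·47
achieved = 15·45/(16·47) = 675/752; |achieved − target| = 0 ≤ 27/3008 ✓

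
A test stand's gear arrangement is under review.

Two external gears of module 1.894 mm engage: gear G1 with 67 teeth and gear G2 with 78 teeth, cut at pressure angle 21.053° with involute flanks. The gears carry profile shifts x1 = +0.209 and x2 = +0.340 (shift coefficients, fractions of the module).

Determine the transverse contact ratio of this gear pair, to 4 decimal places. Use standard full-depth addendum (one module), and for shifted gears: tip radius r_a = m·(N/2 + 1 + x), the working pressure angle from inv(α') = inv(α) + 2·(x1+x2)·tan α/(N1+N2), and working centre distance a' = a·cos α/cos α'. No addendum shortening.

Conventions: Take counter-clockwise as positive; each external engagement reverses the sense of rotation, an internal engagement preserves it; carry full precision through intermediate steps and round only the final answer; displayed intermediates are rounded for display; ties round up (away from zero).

single-mesh involute tooth geometry (67T engaging 78T at module 1.894)
base radii: r_b1 = 59.213686, r_b2 = 68.935336
tip radii: r_a1 = 65.738846, r_a2 = 76.403960
inv(α') = inv(21.053°) + 2·(+0.209+0.340)·tan α/(67+78) = 0.02039639  ⇒  α' = 22.11953°
a' = a·cos α / cos α' = 137.3150·cos 21.053°/cos 22.11953° = 138.330070
action lengths: √(r_a1²−r_b1²) = 28.554076, √(r_a2²−r_b2²) = 32.946693
base pitch p_b = π·m·cos α = 5.552993
CR = (28.554076 + 32.946693 − 138.330070·sin 22.11953°)/5.552993 = 1.695293
contact ratio ≈ 1.6953

1.6953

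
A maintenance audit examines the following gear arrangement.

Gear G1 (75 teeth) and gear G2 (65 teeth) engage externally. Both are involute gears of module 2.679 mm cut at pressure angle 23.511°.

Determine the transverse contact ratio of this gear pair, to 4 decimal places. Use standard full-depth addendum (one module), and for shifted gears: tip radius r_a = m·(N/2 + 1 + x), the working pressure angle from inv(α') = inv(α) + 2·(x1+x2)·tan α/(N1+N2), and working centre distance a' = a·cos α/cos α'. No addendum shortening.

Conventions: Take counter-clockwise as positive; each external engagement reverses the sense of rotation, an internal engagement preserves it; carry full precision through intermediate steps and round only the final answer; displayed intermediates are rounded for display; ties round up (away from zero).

1.6280

single-mesh involute tooth geometry (75T engaging 65T at module 2.679)
base radii: r_b1 = 92.122455, r_b2 = 79.839461
tip radii: r_a1 = 103.141500, r_a2 = 89.746500
no profile shift: α' = α, a' = a
action lengths: √(r_a1²−r_b1²) = 46.385583, √(r_a2²−r_b2²) = 40.988958
base pitch p_b = π·m·cos α = 7.717633
CR = (46.385583 + 40.988958 − 187.530000·sin 23.51100°)/7.717633 = 1.627975
contact ratio ≈ 1.6280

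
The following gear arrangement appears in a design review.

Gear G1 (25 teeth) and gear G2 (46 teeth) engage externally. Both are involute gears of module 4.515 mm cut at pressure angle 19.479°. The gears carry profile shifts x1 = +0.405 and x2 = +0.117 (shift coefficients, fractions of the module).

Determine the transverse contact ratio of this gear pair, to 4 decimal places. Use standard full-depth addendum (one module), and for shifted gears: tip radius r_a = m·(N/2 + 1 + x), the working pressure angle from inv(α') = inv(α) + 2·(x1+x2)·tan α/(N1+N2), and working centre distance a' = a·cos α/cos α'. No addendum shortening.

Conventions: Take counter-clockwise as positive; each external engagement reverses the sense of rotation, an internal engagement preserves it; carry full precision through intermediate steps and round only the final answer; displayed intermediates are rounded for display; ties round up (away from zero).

topology: single-mesh involute geometry — m = 4.515, 25T/46T pair
base radii: r_b1 = 53.207231, r_b2 = 97.901304
tip radii: r_a1 = 62.781075, r_a2 = 108.888255
inv(α') = inv(19.479°) + 2·(+0.405+0.117)·tan α/(25+46) = 0.01893444  ⇒  α' = 21.59910°
a' = a·cos α / cos α' = 160.2825·cos 19.479°/cos 21.59910° = 162.520348
action lengths: √(r_a1²−r_b1²) = 33.323475, √(r_a2²−r_b2²) = 47.665362
base pitch p_b = π·m·cos α = 13.372436
CR = (33.323475 + 47.665362 − 162.520348·sin 21.59910°)/13.372436 = 1.582619
contact ratio ≈ 1.5826

1.5826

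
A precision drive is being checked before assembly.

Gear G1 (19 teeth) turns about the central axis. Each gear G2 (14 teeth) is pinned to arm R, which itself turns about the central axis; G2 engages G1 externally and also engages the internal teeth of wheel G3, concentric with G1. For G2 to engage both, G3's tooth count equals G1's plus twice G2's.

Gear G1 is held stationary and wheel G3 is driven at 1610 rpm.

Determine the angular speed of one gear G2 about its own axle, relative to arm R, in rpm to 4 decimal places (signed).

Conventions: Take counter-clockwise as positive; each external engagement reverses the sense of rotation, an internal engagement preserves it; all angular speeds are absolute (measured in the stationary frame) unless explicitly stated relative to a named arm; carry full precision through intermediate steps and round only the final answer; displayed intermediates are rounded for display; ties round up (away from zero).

topology: planetary set — G1 19T / G2 14T / G3 47T, arm = carrier (Willis)
normalise by the input: solve with ω_ring = 1, then scale by 1610 rpm
ring teeth: 19 + 2·14 = 47
19(ω_sun−ω_arm) = −47(ω_ring−ω_arm),  ω_sun = 0, ω_ring = 1
19(0−ω_arm) = −47(1−ω_arm)  ⇒  66·ω_arm = 47  ⇒  ω_arm = 47/66
sun–planet mesh: 19·(0−47/66) = −14·(ω_p−ω_arm)  ⇒  ω_p−ω_arm = 893/924
scale: ω_p−ω_arm = 893/924 × 1610 rpm = +1555.9848 rpm

+1555.9848 rpm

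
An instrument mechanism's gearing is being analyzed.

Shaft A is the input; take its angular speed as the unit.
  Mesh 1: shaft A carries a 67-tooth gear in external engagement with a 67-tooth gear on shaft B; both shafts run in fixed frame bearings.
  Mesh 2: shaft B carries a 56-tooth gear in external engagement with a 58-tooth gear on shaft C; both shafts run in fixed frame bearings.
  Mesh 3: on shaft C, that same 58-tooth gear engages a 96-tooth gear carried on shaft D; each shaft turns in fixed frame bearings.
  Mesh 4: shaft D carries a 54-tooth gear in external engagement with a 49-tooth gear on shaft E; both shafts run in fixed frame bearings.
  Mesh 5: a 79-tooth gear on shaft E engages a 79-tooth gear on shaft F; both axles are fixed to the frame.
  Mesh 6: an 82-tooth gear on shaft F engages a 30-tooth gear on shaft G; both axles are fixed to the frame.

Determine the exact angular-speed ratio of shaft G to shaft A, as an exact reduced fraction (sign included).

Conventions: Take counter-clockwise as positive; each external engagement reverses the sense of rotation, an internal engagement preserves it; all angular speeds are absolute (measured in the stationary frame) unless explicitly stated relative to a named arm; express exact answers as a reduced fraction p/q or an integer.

class = fixed-axis compound train [6 meshes; 6 ratios multiply, 6 sense flips]
mesh 1 [67T→67T]: running ratio 1, sense −
mesh 2 [56T→58T]: running ratio 28/29, sense +
mesh 3 [58T→96T]: running ratio 7/12, sense −
mesh 4 [54T→49T]: running ratio 9/14, sense +
mesh 5 [79T→79T]: running ratio 9/14, sense −
mesh 6 [82T→30T]: running ratio 123/70, sense +
ω_out/ω_in = 123/70

123/70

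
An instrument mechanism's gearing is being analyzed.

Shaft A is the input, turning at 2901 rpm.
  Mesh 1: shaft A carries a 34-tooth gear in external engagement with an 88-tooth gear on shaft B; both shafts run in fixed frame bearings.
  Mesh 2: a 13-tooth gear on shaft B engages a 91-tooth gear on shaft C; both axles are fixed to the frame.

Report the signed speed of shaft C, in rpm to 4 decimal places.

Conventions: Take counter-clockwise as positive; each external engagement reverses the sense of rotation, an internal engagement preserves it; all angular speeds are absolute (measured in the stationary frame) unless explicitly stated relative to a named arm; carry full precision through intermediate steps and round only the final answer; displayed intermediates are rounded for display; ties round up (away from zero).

recognized (3 fixed axles, 2 meshes): fixed-axis compound train
mesh 1 [34T→88T]: ω = 2901.0000×34/88 = 1120.8409 rpm, sense flips to −
mesh 2 [13T→91T]: ω = 1120.8409×13/91 = 160.1201 rpm, sense flips to +
signed output speed = +160.1201 rpm

+160.1201 rpm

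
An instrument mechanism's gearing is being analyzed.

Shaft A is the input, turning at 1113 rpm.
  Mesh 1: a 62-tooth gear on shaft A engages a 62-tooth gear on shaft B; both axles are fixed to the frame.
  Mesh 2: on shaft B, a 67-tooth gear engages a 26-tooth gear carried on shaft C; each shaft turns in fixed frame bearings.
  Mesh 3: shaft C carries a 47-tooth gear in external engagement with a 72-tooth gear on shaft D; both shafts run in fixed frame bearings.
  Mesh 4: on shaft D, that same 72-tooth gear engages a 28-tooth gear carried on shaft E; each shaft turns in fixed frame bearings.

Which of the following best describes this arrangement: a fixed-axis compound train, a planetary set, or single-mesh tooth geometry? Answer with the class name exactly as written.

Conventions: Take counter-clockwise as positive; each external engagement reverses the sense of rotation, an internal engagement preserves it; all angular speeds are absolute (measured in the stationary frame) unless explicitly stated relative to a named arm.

4-mesh fixed-axis compound train (all bearings frame-fixed)
classification: fixed-axis compound train

fixed-axis compound train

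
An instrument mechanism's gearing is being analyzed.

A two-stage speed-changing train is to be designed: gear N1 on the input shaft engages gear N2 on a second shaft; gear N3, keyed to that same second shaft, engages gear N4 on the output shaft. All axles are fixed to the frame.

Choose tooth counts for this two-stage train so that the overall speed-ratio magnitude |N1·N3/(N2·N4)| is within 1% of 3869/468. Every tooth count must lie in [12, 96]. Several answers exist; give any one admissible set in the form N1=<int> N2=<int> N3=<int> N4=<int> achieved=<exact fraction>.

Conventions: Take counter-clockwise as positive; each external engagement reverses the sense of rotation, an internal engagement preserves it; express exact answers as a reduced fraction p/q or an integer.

N1=53 N2=12 N3=73 N4=39 achieved=3869/468

topology: fixed-axis compound train — 2 stages, target 3869/468
target = 3869/468 in lowest terms: an exact hit needs N1·N3 = k·3869 and N2·N4 = k·468 for one integer k, every count in [12, 96]; additionally prefer no 1:1 stage (N1 ≠ N2, N3 ≠ N4)
k = 1: N1·N3 = 3869 = 53·73, N2·N4 = 468 = 12·39
achieved = 53·73/(12·39) = 3869/468; |achieved − target| = 0 ≤ 3869/46800 ✓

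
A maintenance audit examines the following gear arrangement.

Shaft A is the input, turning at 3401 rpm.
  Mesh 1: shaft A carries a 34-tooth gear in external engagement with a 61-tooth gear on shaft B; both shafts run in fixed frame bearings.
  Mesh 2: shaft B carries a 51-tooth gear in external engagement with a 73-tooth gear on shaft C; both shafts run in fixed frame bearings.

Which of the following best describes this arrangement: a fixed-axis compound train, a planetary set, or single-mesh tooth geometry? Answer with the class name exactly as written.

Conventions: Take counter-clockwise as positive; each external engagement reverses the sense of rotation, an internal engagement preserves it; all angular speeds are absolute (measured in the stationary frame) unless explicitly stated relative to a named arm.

recognized (3 fixed axles, 2 meshes): fixed-axis compound train
classification: fixed-axis compound train

fixed-axis compound train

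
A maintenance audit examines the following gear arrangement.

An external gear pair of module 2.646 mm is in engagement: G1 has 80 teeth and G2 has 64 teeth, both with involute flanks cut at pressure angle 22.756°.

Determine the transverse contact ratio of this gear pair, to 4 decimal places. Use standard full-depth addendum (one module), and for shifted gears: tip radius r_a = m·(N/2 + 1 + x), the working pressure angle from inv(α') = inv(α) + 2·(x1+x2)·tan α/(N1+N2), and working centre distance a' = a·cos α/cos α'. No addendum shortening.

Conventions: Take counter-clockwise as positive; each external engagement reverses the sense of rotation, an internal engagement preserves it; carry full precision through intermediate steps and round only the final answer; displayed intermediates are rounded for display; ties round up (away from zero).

1.6642

single-mesh involute tooth geometry (80T engaging 64T at module 2.646)
base radii: r_b1 = 97.601464, r_b2 = 78.081171
tip radii: r_a1 = 108.486000, r_a2 = 87.318000
no profile shift: α' = α, a' = a
action lengths: √(r_a1²−r_b1²) = 47.362078, √(r_a2²−r_b2²) = 39.086619
base pitch p_b = π·m·cos α = 7.665601
CR = (47.362078 + 39.086619 − 190.512000·sin 22.75600°)/7.665601 = 1.664217
contact ratio ≈ 1.6642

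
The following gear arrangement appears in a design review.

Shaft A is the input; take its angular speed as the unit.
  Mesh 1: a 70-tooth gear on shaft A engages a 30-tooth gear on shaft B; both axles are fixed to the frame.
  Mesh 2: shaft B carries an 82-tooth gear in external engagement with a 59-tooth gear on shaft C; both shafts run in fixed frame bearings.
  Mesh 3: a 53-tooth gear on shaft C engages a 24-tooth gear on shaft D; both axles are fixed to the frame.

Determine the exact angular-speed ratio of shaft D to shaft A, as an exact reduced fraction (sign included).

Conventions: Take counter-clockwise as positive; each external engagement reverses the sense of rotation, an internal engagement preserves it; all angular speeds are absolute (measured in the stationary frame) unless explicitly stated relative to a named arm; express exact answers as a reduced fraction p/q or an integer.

class = fixed-axis compound train [3 meshes; 3 ratios multiply, 3 sense flips]
mesh 1 [70T→30T]: running ratio 7/3, sense −
mesh 2 [82T→59T]: running ratio 574/177, sense +
mesh 3 [53T→24T]: running ratio 15211/2124, sense −
ω_out/ω_in = -15211/2124

-15211/2124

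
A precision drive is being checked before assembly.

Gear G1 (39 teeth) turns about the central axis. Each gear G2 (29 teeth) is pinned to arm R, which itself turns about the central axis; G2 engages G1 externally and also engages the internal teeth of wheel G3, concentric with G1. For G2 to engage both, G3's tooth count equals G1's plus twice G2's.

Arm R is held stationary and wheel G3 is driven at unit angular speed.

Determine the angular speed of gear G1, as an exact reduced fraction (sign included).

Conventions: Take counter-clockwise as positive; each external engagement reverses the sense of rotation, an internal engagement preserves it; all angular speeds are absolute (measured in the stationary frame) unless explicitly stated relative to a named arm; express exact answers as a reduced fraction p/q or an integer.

topology: planetary set — G1 39T / G2 29T / G3 97T, arm = carrier (Willis)
ring teeth: 39 + 2·29 = 97
39(ω_sun−ω_arm) = −97(ω_ring−ω_arm),  ω_arm = 0, ω_ring = 1
ω_sun = 0 − (97/39)(1−0) = -97/39
exact speed ratio = -97/39

-97/39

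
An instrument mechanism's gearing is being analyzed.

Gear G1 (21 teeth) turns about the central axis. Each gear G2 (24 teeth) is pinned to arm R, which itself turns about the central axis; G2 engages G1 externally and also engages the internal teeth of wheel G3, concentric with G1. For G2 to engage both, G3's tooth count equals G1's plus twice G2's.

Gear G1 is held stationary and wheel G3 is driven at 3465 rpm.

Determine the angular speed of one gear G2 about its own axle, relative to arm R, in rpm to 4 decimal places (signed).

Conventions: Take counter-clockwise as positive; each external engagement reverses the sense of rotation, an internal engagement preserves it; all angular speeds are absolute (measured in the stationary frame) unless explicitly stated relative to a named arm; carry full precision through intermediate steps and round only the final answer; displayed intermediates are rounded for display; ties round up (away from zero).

class = planetary set [G3 = 21+2·24 = 69; Willis about the carrier]
normalise by the input: solve with ω_ring = 1, then scale by 3465 rpm
ring teeth: 21 + 2·24 = 69
21(ω_sun−ω_arm) = −69(ω_ring−ω_arm),  ω_sun = 0, ω_ring = 1
21(0−ω_arm) = −69(1−ω_arm)  ⇒  90·ω_arm = 69  ⇒  ω_arm = 23/30
sun–planet mesh: 21·(0−23/30) = −24·(ω_p−ω_arm)  ⇒  ω_p−ω_arm = 161/240
scale: ω_p−ω_arm = 161/240 × 3465 rpm = +2324.4375 rpm

+2324.4375 rpm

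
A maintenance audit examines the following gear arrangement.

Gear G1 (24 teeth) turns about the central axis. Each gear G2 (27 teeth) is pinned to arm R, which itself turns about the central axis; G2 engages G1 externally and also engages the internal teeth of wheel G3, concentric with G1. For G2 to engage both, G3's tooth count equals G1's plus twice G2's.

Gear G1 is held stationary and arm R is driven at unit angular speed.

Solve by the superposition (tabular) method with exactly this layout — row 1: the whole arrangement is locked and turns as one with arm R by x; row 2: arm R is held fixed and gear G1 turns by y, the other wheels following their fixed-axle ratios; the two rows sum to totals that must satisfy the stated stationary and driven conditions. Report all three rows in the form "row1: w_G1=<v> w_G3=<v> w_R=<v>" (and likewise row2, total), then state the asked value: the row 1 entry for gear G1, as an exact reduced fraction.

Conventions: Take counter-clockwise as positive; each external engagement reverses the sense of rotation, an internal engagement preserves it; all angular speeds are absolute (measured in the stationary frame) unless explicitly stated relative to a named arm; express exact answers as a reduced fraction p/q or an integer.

row1: w_G1=1 w_G3=1 w_R=1
row2: w_G1=-1 w_G3=4/13 w_R=0
total: w_G1=0 w_G3=17/13 w_R=1
asked value: 1

class = planetary set [G3 = 24+2·27 = 78; Willis about the carrier]
row 1 — lock + rotate with arm: ω_sun = ω_ring = ω_arm = x
row 2 (arm held, sun turns y): ω_ring = −(24/78)·y, ω_arm = 0
boundary: total ω_sun = x + y = 0 and total ω_arm = x = 1  ⇒  y = -1, x = 1
row 2 ring = −(24/78)·(-1) = 4/13
totals (row 1 + row 2): sun 1 + (-1) = 0, ring 1 + 4/13 = 17/13, arm 1 + 0 = 1
asked cell (row1, sun) = 1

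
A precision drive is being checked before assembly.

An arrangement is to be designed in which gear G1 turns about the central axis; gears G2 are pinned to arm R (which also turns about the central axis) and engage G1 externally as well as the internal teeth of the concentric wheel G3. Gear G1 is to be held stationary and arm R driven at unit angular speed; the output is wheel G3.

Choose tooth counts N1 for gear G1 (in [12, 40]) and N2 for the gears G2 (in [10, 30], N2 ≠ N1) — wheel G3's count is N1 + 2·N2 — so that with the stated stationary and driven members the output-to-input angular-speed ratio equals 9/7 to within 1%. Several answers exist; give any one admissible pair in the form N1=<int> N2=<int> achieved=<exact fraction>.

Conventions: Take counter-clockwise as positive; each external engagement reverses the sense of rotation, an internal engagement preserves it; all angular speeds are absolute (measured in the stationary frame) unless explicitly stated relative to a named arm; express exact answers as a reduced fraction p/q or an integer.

N1=12 N2=15 achieved=9/7

design class (target 9/7): planetary set
Willis with ω_sun = 0: ω_ring/ω_arm = (N1+N3)/N3; set equal to 9/7  ⇒  N3/N1 = 1/(9/7 − 1) = 7/2
N3 = N1 + 2·N2  ⇒  N2/N1 = (N3/N1 − 1)/2 = (7/2 − 1)/2 = 5/4
smallest multiple with N1 ≥ 12 and N2 ≥ 10: k = 3  ⇒  N1 = 3·4 = 12, N2 = 3·5 = 15 (N1 ≤ 40, N2 ≤ 30, N2 ≠ N1 ✓), N3 = 12 + 2·15 = 42
check: (N1+N3)/N3 with N1 = 12, N3 = 42 gives 9/7; |achieved − target| = 0 ≤ 9/700 ✓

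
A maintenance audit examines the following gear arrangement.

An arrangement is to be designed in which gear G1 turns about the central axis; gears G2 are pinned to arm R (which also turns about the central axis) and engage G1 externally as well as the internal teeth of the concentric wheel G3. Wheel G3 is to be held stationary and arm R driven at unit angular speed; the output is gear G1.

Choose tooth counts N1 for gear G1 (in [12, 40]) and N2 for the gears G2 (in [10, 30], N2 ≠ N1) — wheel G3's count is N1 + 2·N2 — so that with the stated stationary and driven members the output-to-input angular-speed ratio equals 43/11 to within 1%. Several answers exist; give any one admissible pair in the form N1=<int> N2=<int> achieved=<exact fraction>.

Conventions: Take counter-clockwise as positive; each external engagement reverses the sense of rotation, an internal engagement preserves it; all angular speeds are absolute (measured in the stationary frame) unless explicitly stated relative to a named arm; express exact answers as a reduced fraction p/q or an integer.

design class (target 43/11): planetary set
Willis with ω_ring = 0: ω_sun/ω_arm = (N1+N3)/N1; set equal to 43/11  ⇒  N3/N1 = 43/11 − 1 = 32/11
N3 = N1 + 2·N2  ⇒  N2/N1 = (N3/N1 − 1)/2 = (32/11 − 1)/2 = 21/22
smallest multiple with N1 ≥ 12 and N2 ≥ 10: k = 1  ⇒  N1 = 1·22 = 22, N2 = 1·21 = 21 (N1 ≤ 40, N2 ≤ 30, N2 ≠ N1 ✓), N3 = 22 + 2·21 = 64
check: (N1+N3)/N1 with N1 = 22, N3 = 64 gives 43/11; |achieved − target| = 0 ≤ 43/1100 ✓

N1=22 N2=21 achieved=43/11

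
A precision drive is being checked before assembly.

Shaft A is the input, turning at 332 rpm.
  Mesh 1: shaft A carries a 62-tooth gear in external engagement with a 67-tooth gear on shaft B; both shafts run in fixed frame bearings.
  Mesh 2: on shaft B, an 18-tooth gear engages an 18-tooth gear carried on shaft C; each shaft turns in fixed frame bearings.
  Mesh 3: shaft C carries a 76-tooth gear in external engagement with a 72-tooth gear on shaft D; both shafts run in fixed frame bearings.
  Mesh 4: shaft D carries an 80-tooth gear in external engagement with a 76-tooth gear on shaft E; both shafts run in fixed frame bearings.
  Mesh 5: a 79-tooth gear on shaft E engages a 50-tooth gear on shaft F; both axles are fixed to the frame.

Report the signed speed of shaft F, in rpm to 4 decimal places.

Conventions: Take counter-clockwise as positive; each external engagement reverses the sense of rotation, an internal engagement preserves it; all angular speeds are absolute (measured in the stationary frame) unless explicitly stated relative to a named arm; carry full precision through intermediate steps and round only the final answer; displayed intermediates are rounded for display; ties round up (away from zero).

5-mesh fixed-axis compound train (all bearings frame-fixed)
mesh 1 [62T→67T]: ω = 332.0000×62/67 = 307.2239 rpm, sense flips to −
mesh 2 [18T→18T]: ω = 307.2239×18/18 = 307.2239 rpm, sense flips to +
mesh 3 [76T→72T]: ω = 307.2239×76/72 = 324.2919 rpm, sense flips to −
mesh 4 [80T→76T]: ω = 324.2919×80/76 = 341.3599 rpm, sense flips to +
mesh 5 [79T→50T]: ω = 341.3599×79/50 = 539.3486 rpm, sense flips to −
signed output speed = -539.3486 rpm

-539.3486 rpm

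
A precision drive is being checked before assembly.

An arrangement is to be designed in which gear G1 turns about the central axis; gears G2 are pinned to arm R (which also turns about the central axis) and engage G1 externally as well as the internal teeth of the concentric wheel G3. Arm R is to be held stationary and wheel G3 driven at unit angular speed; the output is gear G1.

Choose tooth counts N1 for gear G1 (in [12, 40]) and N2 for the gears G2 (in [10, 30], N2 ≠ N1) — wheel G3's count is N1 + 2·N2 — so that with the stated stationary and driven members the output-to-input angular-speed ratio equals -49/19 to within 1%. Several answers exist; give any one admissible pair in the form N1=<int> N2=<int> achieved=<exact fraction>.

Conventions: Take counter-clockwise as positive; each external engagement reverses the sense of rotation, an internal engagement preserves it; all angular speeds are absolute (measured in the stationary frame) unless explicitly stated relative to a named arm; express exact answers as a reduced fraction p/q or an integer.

class = planetary set [ratio -49/19 wanted; Willis about the carrier]
Willis with ω_arm = 0: ω_sun/ω_ring = −N3/N1; set equal to -49/19  ⇒  N3/N1 = −(-49/19) = 49/19
N3 = N1 + 2·N2  ⇒  N2/N1 = (N3/N1 − 1)/2 = (49/19 − 1)/2 = 15/19
smallest multiple with N1 ≥ 12 and N2 ≥ 10: k = 1  ⇒  N1 = 1·19 = 19, N2 = 1·15 = 15 (N1 ≤ 40, N2 ≤ 30, N2 ≠ N1 ✓), N3 = 19 + 2·15 = 49
check: −N3/N1 with N1 = 19, N3 = 49 gives -49/19; |achieved − target| = 0 ≤ 49/1900 ✓

N1=19 N2=15 achieved=-49/19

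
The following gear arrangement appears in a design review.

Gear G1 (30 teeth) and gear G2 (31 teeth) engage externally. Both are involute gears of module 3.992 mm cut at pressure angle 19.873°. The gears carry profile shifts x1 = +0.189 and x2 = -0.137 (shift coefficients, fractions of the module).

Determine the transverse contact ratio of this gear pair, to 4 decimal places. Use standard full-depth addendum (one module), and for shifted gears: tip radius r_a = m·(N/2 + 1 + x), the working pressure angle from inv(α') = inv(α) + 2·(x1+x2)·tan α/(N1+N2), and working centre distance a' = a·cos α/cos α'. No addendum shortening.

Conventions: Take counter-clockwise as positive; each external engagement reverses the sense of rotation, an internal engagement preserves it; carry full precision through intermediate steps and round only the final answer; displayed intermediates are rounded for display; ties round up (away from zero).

1.6440

recognized (one external pair, fixed centres): single-mesh tooth geometry, m = 3.992, N1 = 30, N2 = 31
base radii: r_b1 = 56.314052, r_b2 = 58.191187
tip radii: r_a1 = 64.626488, r_a2 = 65.321096
inv(α') = inv(19.873°) + 2·(+0.189-0.137)·tan α/(30+31) = 0.01522903  ⇒  α' = 20.13935°
a' = a·cos α / cos α' = 121.7560·cos 19.873°/cos 20.13935° = 121.962255
action lengths: √(r_a1²−r_b1²) = 31.706633, √(r_a2²−r_b2²) = 29.675434
base pitch p_b = π·m·cos α = 11.794387
CR = (31.706633 + 29.675434 − 121.962255·sin 20.13935°)/11.794387 = 1.643994
contact ratio ≈ 1.6440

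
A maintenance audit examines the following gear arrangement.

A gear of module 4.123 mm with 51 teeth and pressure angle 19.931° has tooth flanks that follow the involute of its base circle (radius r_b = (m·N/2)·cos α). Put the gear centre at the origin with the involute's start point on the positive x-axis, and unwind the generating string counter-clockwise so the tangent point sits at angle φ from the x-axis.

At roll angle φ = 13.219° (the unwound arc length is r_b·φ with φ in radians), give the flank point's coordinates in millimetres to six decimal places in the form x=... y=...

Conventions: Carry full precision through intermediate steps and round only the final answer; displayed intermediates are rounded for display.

x=101.434902 y=0.402460

recognized (one wheel, involute flank): single-mesh tooth geometry, m = 4.123, N = 51
pitch radius r_p = m·N/2 = 4.123·51/2 = 105.136500
base radius r_b = r_p·cos α = 105.136500·cos 19.931° = 98.839226
roll angle φ = 13.219° = 0.23071507 rad
x = r_b·(cos φ + φ·sin φ) = 101.434902
y = r_b·(sin φ − φ·cos φ) = 0.402460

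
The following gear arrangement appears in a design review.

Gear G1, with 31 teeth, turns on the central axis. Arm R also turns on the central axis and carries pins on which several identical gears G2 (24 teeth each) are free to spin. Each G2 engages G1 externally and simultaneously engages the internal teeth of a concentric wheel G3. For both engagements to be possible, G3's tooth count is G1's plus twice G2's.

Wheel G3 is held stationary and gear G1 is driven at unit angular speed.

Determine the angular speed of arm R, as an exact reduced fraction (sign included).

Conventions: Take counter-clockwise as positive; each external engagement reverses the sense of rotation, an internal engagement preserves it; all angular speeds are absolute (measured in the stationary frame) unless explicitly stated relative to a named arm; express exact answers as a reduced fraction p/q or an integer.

31/110

topology: planetary set — G1 31T / G2 24T / G3 79T, arm = carrier (Willis)
ring teeth: 31 + 2·24 = 79
31(ω_sun−ω_arm) = −79(ω_ring−ω_arm),  ω_ring = 0, ω_sun = 1
31(1−ω_arm) = −79(0−ω_arm)  ⇒  110·ω_arm = 31  ⇒  ω_arm = 31/110
exact speed ratio = 31/110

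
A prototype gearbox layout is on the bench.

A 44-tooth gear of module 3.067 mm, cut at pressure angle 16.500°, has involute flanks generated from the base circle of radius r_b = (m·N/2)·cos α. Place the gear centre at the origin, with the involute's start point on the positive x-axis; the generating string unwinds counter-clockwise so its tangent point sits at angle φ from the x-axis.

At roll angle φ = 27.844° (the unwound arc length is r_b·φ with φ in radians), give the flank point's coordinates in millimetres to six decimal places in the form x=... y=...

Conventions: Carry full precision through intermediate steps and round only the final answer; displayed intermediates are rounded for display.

x=71.889679 y=2.417062

single-mesh involute tooth geometry (44T wheel at module 3.067)
pitch radius r_p = m·N/2 = 3.067·44/2 = 67.474000
base radius r_b = r_p·cos α = 67.474000·cos 16.500° = 64.695403
roll angle φ = 27.844° = 0.48596948 rad
x = r_b·(cos φ + φ·sin φ) = 71.889679
y = r_b·(sin φ − φ·cos φ) = 2.417062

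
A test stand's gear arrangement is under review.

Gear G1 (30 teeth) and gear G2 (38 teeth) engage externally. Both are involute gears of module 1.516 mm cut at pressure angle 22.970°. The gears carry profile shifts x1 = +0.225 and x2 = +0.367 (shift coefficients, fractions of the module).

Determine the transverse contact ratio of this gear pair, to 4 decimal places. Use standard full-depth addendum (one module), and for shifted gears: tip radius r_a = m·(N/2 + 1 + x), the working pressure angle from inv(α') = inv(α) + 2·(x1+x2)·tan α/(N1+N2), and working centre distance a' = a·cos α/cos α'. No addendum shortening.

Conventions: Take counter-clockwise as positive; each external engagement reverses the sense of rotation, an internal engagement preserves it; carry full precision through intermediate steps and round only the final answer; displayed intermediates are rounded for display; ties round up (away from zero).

1.4817

recognized (one external pair, fixed centres): single-mesh tooth geometry, m = 1.516, N1 = 30, N2 = 38
base radii: r_b1 = 20.936930, r_b2 = 26.520111
tip radii: r_a1 = 24.597100, r_a2 = 30.876372
inv(α') = inv(22.970°) + 2·(+0.225+0.367)·tan α/(30+38) = 0.03033498  ⇒  α' = 25.09436°
a' = a·cos α / cos α' = 51.5440·cos 22.970°/cos 25.09436° = 52.403365
action lengths: √(r_a1²−r_b1²) = 12.909775, √(r_a2²−r_b2²) = 15.812465
base pitch p_b = π·m·cos α = 4.385020
CR = (12.909775 + 15.812465 − 52.403365·sin 25.09436°)/4.385020 = 1.481735
contact ratio ≈ 1.4817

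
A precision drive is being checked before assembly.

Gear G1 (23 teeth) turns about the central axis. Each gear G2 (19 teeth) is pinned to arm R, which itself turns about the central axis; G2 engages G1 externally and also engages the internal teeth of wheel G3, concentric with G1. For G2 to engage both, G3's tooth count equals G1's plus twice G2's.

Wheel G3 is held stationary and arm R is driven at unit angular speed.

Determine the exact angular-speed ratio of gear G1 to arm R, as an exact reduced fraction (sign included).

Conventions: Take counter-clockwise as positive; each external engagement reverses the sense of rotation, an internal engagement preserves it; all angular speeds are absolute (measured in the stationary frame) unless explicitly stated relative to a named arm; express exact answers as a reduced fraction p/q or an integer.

84/23

planetary set (23T centre, 19T on arm, 61T internal) — Willis relation
ring teeth: 23 + 2·19 = 61
23(ω_sun−ω_arm) = −61(ω_ring−ω_arm),  ω_ring = 0, ω_arm = 1
ω_sun = 1 − (61/23)(0−1) = 84/23
ω_out/ω_in = 84/23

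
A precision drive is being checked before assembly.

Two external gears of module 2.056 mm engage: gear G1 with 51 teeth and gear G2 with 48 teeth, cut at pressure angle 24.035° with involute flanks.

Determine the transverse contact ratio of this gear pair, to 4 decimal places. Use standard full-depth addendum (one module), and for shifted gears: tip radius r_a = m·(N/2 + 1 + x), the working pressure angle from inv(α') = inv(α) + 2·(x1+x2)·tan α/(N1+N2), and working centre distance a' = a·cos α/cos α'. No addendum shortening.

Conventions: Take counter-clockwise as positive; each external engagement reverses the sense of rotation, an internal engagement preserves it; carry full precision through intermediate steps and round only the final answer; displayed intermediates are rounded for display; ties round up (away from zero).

1.5704

single-mesh involute tooth geometry (51T engaging 48T at module 2.056)
base radii: r_b1 = 47.882326, r_b2 = 45.065719
tip radii: r_a1 = 54.484000, r_a2 = 51.400000
no profile shift: α' = α, a' = a
action lengths: √(r_a1²−r_b1²) = 25.995944, √(r_a2²−r_b2²) = 24.719244
base pitch p_b = π·m·cos α = 5.899089
CR = (25.995944 + 24.719244 − 101.772000·sin 24.03500°)/5.899089 = 1.570412
contact ratio ≈ 1.5704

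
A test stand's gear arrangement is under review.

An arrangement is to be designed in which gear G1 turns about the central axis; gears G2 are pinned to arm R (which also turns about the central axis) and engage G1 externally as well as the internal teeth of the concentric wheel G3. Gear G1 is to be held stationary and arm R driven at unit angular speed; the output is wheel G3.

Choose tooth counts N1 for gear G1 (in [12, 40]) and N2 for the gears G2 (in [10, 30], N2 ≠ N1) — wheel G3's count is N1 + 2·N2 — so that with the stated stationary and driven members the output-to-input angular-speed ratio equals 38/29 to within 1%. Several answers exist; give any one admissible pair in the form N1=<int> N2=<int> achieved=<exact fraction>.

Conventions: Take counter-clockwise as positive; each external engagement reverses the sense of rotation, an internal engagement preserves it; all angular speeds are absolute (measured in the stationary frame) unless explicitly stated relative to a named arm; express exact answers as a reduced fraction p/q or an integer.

class = planetary set [ratio 38/29 wanted; Willis about the carrier]
Willis with ω_sun = 0: ω_ring/ω_arm = (N1+N3)/N3; set equal to 38/29  ⇒  N3/N1 = 1/(38/29 − 1) = 29/9
N3 = N1 + 2·N2  ⇒  N2/N1 = (N3/N1 − 1)/2 = (29/9 − 1)/2 = 10/9
smallest multiple with N1 ≥ 12 and N2 ≥ 10: k = 2  ⇒  N1 = 2·9 = 18, N2 = 2·10 = 20 (N1 ≤ 40, N2 ≤ 30, N2 ≠ N1 ✓), N3 = 18 + 2·20 = 58
check: (N1+N3)/N3 with N1 = 18, N3 = 58 gives 38/29; |achieved − target| = 0 ≤ 19/1450 ✓

N1=18 N2=20 achieved=38/29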